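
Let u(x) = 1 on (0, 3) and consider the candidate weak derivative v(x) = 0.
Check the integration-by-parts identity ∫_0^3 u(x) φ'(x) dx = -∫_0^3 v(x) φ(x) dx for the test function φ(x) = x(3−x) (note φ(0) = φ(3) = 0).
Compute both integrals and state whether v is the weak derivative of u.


LHS = 0, RHS = 0. Yes, v = u' weakly.

u(x) = 1, classical derivative u'(x) = 0.
φ(x) = x(3−x), so φ'(x) = 3 - 2*x.
Note φ(0) = φ(3) = 0, so the boundary term u·φ vanishes.
LHS = ∫_0^3 u(x) φ'(x) dx = ∫_0^3 (3 - 2*x) dx. Term by term:
  ∫_0^3 -2*x dx = -9;  ∫_0^3 3 dx = 9.
Sum: -9 + 9 = 0.
So LHS = 0.
∫_0^3 v(x) φ(x) dx = ∫_0^3 (0) dx. Term by term:
  ∫_0^3 0 dx = 0.
So RHS = -∫_0^3 v(x) φ(x) dx = 0.
LHS = RHS, so the identity holds for this test φ.
Moreover u is smooth here and v(x) = u'(x) = 0 pointwise, so the identity holds for every test function. Hence v is the weak derivative of u.


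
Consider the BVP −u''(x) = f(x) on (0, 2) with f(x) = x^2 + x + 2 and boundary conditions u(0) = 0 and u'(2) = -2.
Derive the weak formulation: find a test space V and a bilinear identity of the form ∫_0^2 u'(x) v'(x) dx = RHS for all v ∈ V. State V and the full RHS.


V = {v ∈ H^1(0, 2) : v(0) = 0} (test functions vanish at x = 0 where u is specified); weak form: ∫_0^2 u'v' dx = ∫_0^2 (x^2 + x + 2) v dx − 2·v(2) for all v ∈ V.

Multiply both sides by a test function v and integrate from 0 to 2:
  ∫_0^2 −u''(x) v(x) dx = ∫_0^2 f(x) v(x) dx.
Integrate the LHS by parts once:
  ∫_0^2 −u'' v dx = −[u'(x) v(x)]_0^2 + ∫_0^2 u'(x) v'(x) dx.
Thus ∫_0^2 u'(x) v'(x) dx = ∫_0^2 f(x) v(x) dx + [u'(x) v(x)]_0^2.
Choose V so that boundary terms are either known or forced to vanish.
Mixed BC: u(0) = 0 (Dirichlet) and u'(2) = -2 (Neumann). Define V = {v ∈ H^1(0, 2) : v(0) = 0}. Then [u' v]_0^2 = u'(2)·v(2) − u'(0)·0 = − 2·v(2).
Weak formulation: find u (satisfying any essential BC) such that ∫_0^2 u'(x) v'(x) dx = ∫_0^2 f v dx − 2·v(2) for all v ∈ V (Dirichlet at 0 absorbed into V; Neumann datum at x = 2 contributes the boundary term).
Substituting f(x) = x^2 + x + 2, the right-hand side is ∫_0^2 (x^2 + x + 2) v dx − 2·v(2).


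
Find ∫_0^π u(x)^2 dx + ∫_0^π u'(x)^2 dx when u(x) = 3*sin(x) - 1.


||u||_{H^1(0,π)}^2 = -12 + 10*π

u'(x) = 3*cos(x).
Expand u² and (u')² and integrate term by term on (0, π), using: for integers n ≥ 1, ∫_0^π sin²(nx) dx = ∫_0^π cos²(nx) dx = π/2; for n ≠ n', ∫_0^π sin(nx)sin(n'x) dx = ∫_0^π cos(nx)cos(n'x) dx = 0; and by product-to-sum, ∫_0^π sin(nx)cos(n'x) dx = ½∫_0^π [sin((n+n')x) + sin((n−n')x)] dx, which is 0 when n+n' is even and 2n/(n²−n'²) when n+n' is odd (it need not vanish on (0, π)). For the constant mode: ∫_0^π 1 dx = π, ∫_0^π cos(nx) dx = 0, ∫_0^π sin(nx) dx = (1−(−1)^n)/n.
  u² squared terms: (-1)²·∫1 dx = 1·π = π;  (3)²·∫sin(x)² dx = 9·π/2 = 9*π/2.
  u² cross terms: 2·(-1)·(3)·∫1·sin(x) dx = -6·(2) = -12.
  So ∫_0^π u² dx = π + 9*π/2 − 12 = -12 + 11*π/2.
  (u')² squared terms: (3)²·∫cos(x)² dx = 9·π/2 = 9*π/2.
  So ∫_0^π (u')² dx = 9*π/2.
||u||_{H^1}^2 = (-12 + 11*π/2) + (9*π/2) = -12 + 10*π.


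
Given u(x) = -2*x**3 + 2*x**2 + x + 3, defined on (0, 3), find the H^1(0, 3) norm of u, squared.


||u||_{H^1}^2 = 39876/35

The H^1 norm (squared) on an interval (0, L) is
  ||u||_{H^1}^2 = ∫_0^L u(x)^2 dx + ∫_0^L u'(x)^2 dx.
Compute u'(x) = -6*x**2 + 4*x + 1.
Then u(x)^2 = 4*x**6 - 8*x**5 - 8*x**3 + 13*x**2 + 6*x + 9 and u'(x)^2 = 36*x**4 - 48*x**3 + 4*x**2 + 8*x + 1.
Integrate each monomial from 0 to 3 using ∫_0^3 c·x^n dx = c·3^(n+1)/(n+1):
  ∫_0^3 u(x)^2 dx = ∫_0^3 (4*x^6 - 8*x^5 - 8*x^3 + 13*x^2 + 6*x + 9) dx. Term by term:
    ∫_0^3 4*x^6 dx = 8748/7;  ∫_0^3 -8*x^5 dx = -972;  ∫_0^3 -8*x^3 dx = -162;
    ∫_0^3 13*x^2 dx = 117;  ∫_0^3 6*x dx = 27;  ∫_0^3 9 dx = 27.
  Sum: 8748/7 − 972 − 162 + 117 + 27 + 27 = 2007/7.
  ∫_0^3 u'(x)^2 dx = ∫_0^3 (36*x^4 - 48*x^3 + 4*x^2 + 8*x + 1) dx. Term by term:
    ∫_0^3 36*x^4 dx = 8748/5;  ∫_0^3 -48*x^3 dx = -972;  ∫_0^3 4*x^2 dx = 36;
    ∫_0^3 8*x dx = 36;  ∫_0^3 1 dx = 3.
  Sum: 8748/5 − 972 + 36 + 36 + 3 = 4263/5.
Adding: ||u||_{H^1}^2 = 2007/7 + 4263/5 = 39876/35.


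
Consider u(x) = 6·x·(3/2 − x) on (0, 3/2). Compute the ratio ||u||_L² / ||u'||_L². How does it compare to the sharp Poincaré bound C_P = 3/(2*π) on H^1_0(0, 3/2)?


||u||_L² / ||u'||_L² = 3*sqrt(10)/20 < C_P = 3/(2*π).

u(x) = 6·x·(3/2 − x), so u'(x) = 9 - 12*x.
u(x) = 6·x·(3/2 − x) vanishes at x = 0 and x = 3/2, so u ∈ H^1_0(0, 3/2). Differentiate via the product rule and integrate the resulting polynomials term by term.
  ∫_0^3/2 u² dx = ∫_0^3/2 (36*x^4 - 108*x^3 + 81*x^2) dx. Term by term:
    ∫_0^3/2 36*x^4 dx = 2187/40;  ∫_0^3/2 -108*x^3 dx = -2187/16;  ∫_0^3/2 81*x^2 dx = 729/8.
  Sum: 2187/40 − 2187/16 + 729/8 = 729/80.
  ∫_0^3/2 (u')² dx = ∫_0^3/2 (144*x^2 - 216*x + 81) dx. Term by term:
    ∫_0^3/2 144*x^2 dx = 162;  ∫_0^3/2 -216*x dx = -243;  ∫_0^3/2 81 dx = 243/2.
  Sum: 162 − 243 + 243/2 = 81/2.
∫_0^3/2 u² dx = 729/80, so ||u||_L² = 27*sqrt(5)/20.
∫_0^3/2 (u')² dx = 81/2, so ||u'||_L² = 9*sqrt(2)/2.
Ratio ||u||_L² / ||u'||_L² = 3*sqrt(10)/20.
Sharp Poincaré constant on H^1_0(0, 3/2) is C_P = L/π = 3/(2*π), achieved by sin(2*π/3·x).
A polynomial bump cannot attain the sharp Poincaré constant (only the first sine eigenfunction does), so the ratio is strictly less than C_P, consistent with ||u||_L² ≤ C_P ||u'||_L².


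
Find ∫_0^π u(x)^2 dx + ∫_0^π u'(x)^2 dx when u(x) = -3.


||u||_{H^1(0,π)}^2 = 9*π

u'(x) = 0.
Expand u² and (u')² and integrate term by term on (0, π), using: for integers n ≥ 1, ∫_0^π sin²(nx) dx = ∫_0^π cos²(nx) dx = π/2; for n ≠ n', ∫_0^π sin(nx)sin(n'x) dx = ∫_0^π cos(nx)cos(n'x) dx = 0; and by product-to-sum, ∫_0^π sin(nx)cos(n'x) dx = ½∫_0^π [sin((n+n')x) + sin((n−n')x)] dx, which is 0 when n+n' is even and 2n/(n²−n'²) when n+n' is odd (it need not vanish on (0, π)). For the constant mode: ∫_0^π 1 dx = π, ∫_0^π cos(nx) dx = 0, ∫_0^π sin(nx) dx = (1−(−1)^n)/n.
  u² squared terms: (-3)²·∫1 dx = 9·π = 9*π.
  So ∫_0^π u² dx = 9*π.
  u' ≡ 0, so ∫_0^π (u')² dx = 0.
||u||_{H^1}^2 = (9*π) + (0) = 9*π.


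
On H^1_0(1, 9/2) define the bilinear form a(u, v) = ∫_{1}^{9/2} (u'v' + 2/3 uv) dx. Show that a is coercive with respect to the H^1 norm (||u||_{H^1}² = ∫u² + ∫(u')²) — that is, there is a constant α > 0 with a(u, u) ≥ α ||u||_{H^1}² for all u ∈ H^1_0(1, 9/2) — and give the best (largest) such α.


α = 2*(49 + 6*π^2)/(3*(4*π^2 + 49))

Coercivity of a(·,·) on H^1_0(1, 9/2) means a(u, u) ≥ α ||u||_{H^1}² for every u ∈ H^1_0.
The interval has length L = 7/2, and Poincaré/coercivity depend only on L. Here a(u, u) = ∫(u')² + (2/3)·∫u².
Here 0 < c = 2/3 < 1. The condition a(u,u) ≥ α||u||_{H^1}² reads (1−α)∫(u')² ≥ (α−c)∫u². Any admissible α is ≤ 1 (rapidly oscillating u have ∫u²/∫(u')² → 0), and α = 1 would force 0 ≥ (1−c)∫u², impossible since c < 1; so 1−α > 0. By the sharp Poincaré inequality on H^1_0 of an interval of length L, ∫(u')² ≥ (π/L)²∫u² with equality for the first sine mode sin(π(x−x₀)/L) (x₀ the left endpoint), so the inequality holds for all u iff (1−α)(π/L)² ≥ α − c, i.e. α ≤ ((π/L)² + c)/((π/L)² + 1) = (1 + c(L/π)²)/(1 + (L/π)²). With (π/L)² = 4*π^2/49 and c = 2/3, the largest admissible constant is α = ((π/L)² + c)/((π/L)² + 1).
Simplifying, α = 2*(49 + 6*π^2)/(3*(4*π^2 + 49)).


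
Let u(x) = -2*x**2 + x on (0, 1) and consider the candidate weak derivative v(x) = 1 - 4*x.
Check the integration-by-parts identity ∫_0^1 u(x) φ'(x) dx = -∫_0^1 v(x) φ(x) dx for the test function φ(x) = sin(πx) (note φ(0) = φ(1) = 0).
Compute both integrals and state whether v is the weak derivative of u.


LHS = 2/π, RHS = 2/π. Yes, v = u' weakly.

u(x) = -2*x**2 + x, classical derivative u'(x) = 1 - 4*x.
φ(x) = sin(πx), so φ'(x) = π*cos(π*x).
Note φ(0) = φ(1) = 0, so the boundary term u·φ vanishes.
LHS = ∫_0^1 u(x) φ'(x) dx = ∫_0^1 (-2*π*x^2*cos(π*x) + π*x*cos(π*x)) dx. Term by term:
  ∫_0^1 π*x*cos(π*x) dx = -2/π;  ∫_0^1 -2*π*x^2*cos(π*x) dx = 4/π.
Sum: -2/π + 4/π = 2/π.
So LHS = 2/π.
∫_0^1 v(x) φ(x) dx = ∫_0^1 (-4*x*sin(π*x) + sin(π*x)) dx. Term by term:
  ∫_0^1 -4*x*sin(π*x) dx = -4/π;  ∫_0^1 sin(π*x) dx = 2/π.
Sum: -4/π + 2/π = -2/π.
So RHS = -∫_0^1 v(x) φ(x) dx = 2/π.
LHS = RHS, so the identity holds for this test φ.
Moreover u is smooth here and v(x) = u'(x) = 1 - 4*x pointwise, so the identity holds for every test function. Hence v is the weak derivative of u.


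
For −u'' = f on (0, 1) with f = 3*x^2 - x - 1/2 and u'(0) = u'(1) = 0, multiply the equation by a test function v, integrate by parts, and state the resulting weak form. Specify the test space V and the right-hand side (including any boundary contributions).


V = H^1(0, 1) (no boundary constraint on v; u is determined up to an additive constant); weak form: ∫_0^1 u'v' dx = ∫_0^1 (3*x^2 - x - 1/2) v dx for all v ∈ V.

Multiply both sides by a test function v and integrate from 0 to 1:
  ∫_0^1 −u''(x) v(x) dx = ∫_0^1 f(x) v(x) dx.
Integrate the LHS by parts once:
  ∫_0^1 −u'' v dx = −[u'(x) v(x)]_0^1 + ∫_0^1 u'(x) v'(x) dx.
Thus ∫_0^1 u'(x) v'(x) dx = ∫_0^1 f(x) v(x) dx + [u'(x) v(x)]_0^1.
Choose V so that boundary terms are either known or forced to vanish.
u has homogeneous Neumann: u'(0) = u'(1) = 0. So [u' v]_0^1 = 0·v(1) − 0·v(0) = 0 for any v; take V = H^1(0, 1).
Weak formulation: find u (satisfying any essential BC) such that ∫_0^1 u'(x) v'(x) dx = ∫_0^1 f v dx for all v ∈ V (homogeneous Neumann, so boundary terms vanish).
Substituting f(x) = 3*x^2 - x - 1/2, the right-hand side is ∫_0^1 (3*x^2 - x - 1/2) v dx.
Compatibility check (pure Neumann): taking v ≡ 1 ∈ V gives 0 = ∫_0^1 f dx + (0) − (0), i.e. ∫_0^1 f dx must equal u'(0) − u'(1) = 0. Indeed ∫_0^1 (3*x^2 - x - 1/2) dx = 0, so the data are compatible. The solution is then unique only up to an additive constant (fix it e.g. by requiring ∫_0^1 u dx = 0).


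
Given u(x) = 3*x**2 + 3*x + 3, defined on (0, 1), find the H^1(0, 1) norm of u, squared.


||u||_{H^1}^2 = 723/10

The H^1 norm (squared) on an interval (0, L) is
  ||u||_{H^1}^2 = ∫_0^L u(x)^2 dx + ∫_0^L u'(x)^2 dx.
Compute u'(x) = 6*x + 3.
Then u(x)^2 = 9*x**4 + 18*x**3 + 27*x**2 + 18*x + 9 and u'(x)^2 = 36*x**2 + 36*x + 9.
Integrate each monomial from 0 to 1 using ∫_0^1 c·x^n dx = c·1^(n+1)/(n+1):
  ∫_0^1 u(x)^2 dx = ∫_0^1 (9*x^4 + 18*x^3 + 27*x^2 + 18*x + 9) dx. Term by term:
    ∫_0^1 9*x^4 dx = 9/5;  ∫_0^1 18*x^3 dx = 9/2;  ∫_0^1 27*x^2 dx = 9;
    ∫_0^1 18*x dx = 9;  ∫_0^1 9 dx = 9.
  Sum: 9/5 + 9/2 + 9 + 9 + 9 = 333/10.
  ∫_0^1 u'(x)^2 dx = ∫_0^1 (36*x^2 + 36*x + 9) dx. Term by term:
    ∫_0^1 36*x^2 dx = 12;  ∫_0^1 36*x dx = 18;  ∫_0^1 9 dx = 9.
  Sum: 12 + 18 + 9 = 39.
Adding: ||u||_{H^1}^2 = 333/10 + 39 = 723/10.


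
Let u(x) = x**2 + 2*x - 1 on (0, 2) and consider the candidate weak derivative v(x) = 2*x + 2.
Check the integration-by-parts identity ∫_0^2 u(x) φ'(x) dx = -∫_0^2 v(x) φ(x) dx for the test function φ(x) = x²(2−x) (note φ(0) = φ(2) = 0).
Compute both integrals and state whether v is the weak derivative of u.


LHS = -88/15, RHS = -88/15. Yes, v = u' weakly.

u(x) = x**2 + 2*x - 1, classical derivative u'(x) = 2*x + 2.
φ(x) = x²(2−x), so φ'(x) = x*(4 - 3*x).
Note φ(0) = φ(2) = 0, so the boundary term u·φ vanishes.
LHS = ∫_0^2 u(x) φ'(x) dx = ∫_0^2 (-3*x^4 - 2*x^3 + 11*x^2 - 4*x) dx. Term by term:
  ∫_0^2 -3*x^4 dx = -96/5;  ∫_0^2 -2*x^3 dx = -8;  ∫_0^2 11*x^2 dx = 88/3;
  ∫_0^2 -4*x dx = -8.
Sum: -96/5 − 8 + 88/3 − 8 = -88/15.
So LHS = -88/15.
∫_0^2 v(x) φ(x) dx = ∫_0^2 (-2*x^4 + 2*x^3 + 4*x^2) dx. Term by term:
  ∫_0^2 -2*x^4 dx = -64/5;  ∫_0^2 2*x^3 dx = 8;  ∫_0^2 4*x^2 dx = 32/3.
Sum: -64/5 + 8 + 32/3 = 88/15.
So RHS = -∫_0^2 v(x) φ(x) dx = -88/15.
LHS = RHS, so the identity holds for this test φ.
Moreover u is smooth here and v(x) = u'(x) = 2*x + 2 pointwise, so the identity holds for every test function. Hence v is the weak derivative of u.


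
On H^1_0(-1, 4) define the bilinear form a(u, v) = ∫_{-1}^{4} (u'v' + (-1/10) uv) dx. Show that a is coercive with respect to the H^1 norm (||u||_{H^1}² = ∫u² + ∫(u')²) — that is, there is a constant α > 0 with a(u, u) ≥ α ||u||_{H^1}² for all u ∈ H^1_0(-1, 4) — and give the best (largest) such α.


α = (-5/2 + π^2)/(π^2 + 25)

Coercivity of a(·,·) on H^1_0(-1, 4) means a(u, u) ≥ α ||u||_{H^1}² for every u ∈ H^1_0.
The interval has length L = 5, and Poincaré/coercivity depend only on L. Here a(u, u) = ∫(u')² + (-1/10)·∫u².
Here c = -1/10 < 0 with |c| < (π/L)² = π^2/25, so coercivity still holds. The condition a(u,u) ≥ α||u||_{H^1}² reads (1−α)∫(u')² ≥ (α−c)∫u². Any admissible α is ≤ 1 (rapidly oscillating u have ∫u²/∫(u')² → 0), and α = 1 would force 0 ≥ (1−c)∫u², impossible since c < 1; so 1−α > 0. By the sharp Poincaré inequality on H^1_0 of an interval of length L, ∫(u')² ≥ (π/L)²∫u² with equality for the first sine mode sin(π(x−x₀)/L) (x₀ the left endpoint), so the inequality holds for all u iff (1−α)(π/L)² ≥ α − c, i.e. α ≤ ((π/L)² + c)/((π/L)² + 1) = (1 + c(L/π)²)/(1 + (L/π)²). (Direct route, valid since c ≤ 0: Poincaré gives c∫u² ≥ c(L/π)²∫(u')², so a(u,u) ≥ (1 + c(L/π)²)∫(u')², while ||u||_{H^1}² ≤ (1 + (L/π)²)∫(u')²; dividing yields the same α.) With (π/L)² = π^2/25 and c = -1/10, the largest admissible constant is α = ((π/L)² + c)/((π/L)² + 1).
Simplifying, α = (-5/2 + π^2)/(π^2 + 25).


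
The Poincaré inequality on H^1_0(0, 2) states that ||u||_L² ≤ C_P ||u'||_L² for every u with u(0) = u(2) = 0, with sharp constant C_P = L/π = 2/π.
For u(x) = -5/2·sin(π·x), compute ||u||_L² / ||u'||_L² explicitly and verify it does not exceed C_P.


||u||_L² / ||u'||_L² = 1/π < C_P = 2/π.

u(x) = -5/2·sin(π·x), so u'(x) = -5*π*cos(π*x)/2.
Writing u(x) = A·sin(kπx/L) with A = -5/2 and k = 2, use ∫_0^L sin²(kπx/L) dx = L/2 and ∫_0^L cos²(kπx/L) dx = L/2.
u² = 25/4·sin²(π·x) and (u')² = 25*π^2/4·cos²(π·x), and each of sin², cos² integrates to L/2 = 1 over (0, 2).
∫_0^2 u² dx = 25/4, so ||u||_L² = 5/2.
∫_0^2 (u')² dx = 25*π^2/4, so ||u'||_L² = 5*π/2.
Ratio ||u||_L² / ||u'||_L² = 1/π.
Sharp Poincaré constant on H^1_0(0, 2) is C_P = L/π = 2/π, achieved by sin(π/2·x).
This is the k = 2 harmonic; the ratio L/(kπ) is strictly less than C_P = L/π, consistent with the sharp inequality ||u||_L² ≤ C_P ||u'||_L².


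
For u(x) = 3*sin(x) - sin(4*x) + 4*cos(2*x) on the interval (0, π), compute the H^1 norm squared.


||u||_{H^1(0,π)}^2 = -80 + 115*π/2

u'(x) = -8*sin(2*x) + 3*cos(x) - 4*cos(4*x).
Expand u² and (u')² and integrate term by term on (0, π), using: for integers n ≥ 1, ∫_0^π sin²(nx) dx = ∫_0^π cos²(nx) dx = π/2; for n ≠ n', ∫_0^π sin(nx)sin(n'x) dx = ∫_0^π cos(nx)cos(n'x) dx = 0; and by product-to-sum, ∫_0^π sin(nx)cos(n'x) dx = ½∫_0^π [sin((n+n')x) + sin((n−n')x)] dx, which is 0 when n+n' is even and 2n/(n²−n'²) when n+n' is odd (it need not vanish on (0, π)).
  u² squared terms: (-1)²·∫sin(4x)² dx = 1·π/2 = π/2;  (3)²·∫sin(x)² dx = 9·π/2 = 9*π/2;  (4)²·∫cos(2x)² dx = 16·π/2 = 8*π.
  u² cross terms: 2·(-1)·(3)·∫sin(4x)·sin(x) dx = -6·(0) = 0;  2·(-1)·(4)·∫sin(4x)·cos(2x) dx = -8·(0) = 0;  2·(3)·(4)·∫sin(x)·cos(2x) dx = 24·(-2/3) = -16.
  So ∫_0^π u² dx = π/2 + 9*π/2 + 8*π + 0 + 0 − 16 = -16 + 13*π.
  (u')² squared terms: (-8)²·∫sin(2x)² dx = 64·π/2 = 32*π;  (-4)²·∫cos(4x)² dx = 16·π/2 = 8*π;  (3)²·∫cos(x)² dx = 9·π/2 = 9*π/2.
  (u')² cross terms: 2·(-8)·(-4)·∫sin(2x)·cos(4x) dx = 64·(0) = 0;  2·(-8)·(3)·∫sin(2x)·cos(x) dx = -48·(4/3) = -64;  2·(-4)·(3)·∫cos(4x)·cos(x) dx = -24·(0) = 0.
  So ∫_0^π (u')² dx = 32*π + 8*π + 9*π/2 + 0 − 64 + 0 = -64 + 89*π/2.
||u||_{H^1}^2 = (-16 + 13*π) + (-64 + 89*π/2) = -80 + 115*π/2.


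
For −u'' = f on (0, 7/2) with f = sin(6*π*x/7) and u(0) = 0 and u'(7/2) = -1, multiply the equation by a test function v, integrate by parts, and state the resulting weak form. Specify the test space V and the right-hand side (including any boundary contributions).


V = {v ∈ H^1(0, 7/2) : v(0) = 0} (test functions vanish at x = 0 where u is specified); weak form: ∫_0^7/2 u'v' dx = ∫_0^7/2 (sin(6*π*x/7)) v dx − v(7/2) for all v ∈ V.

Multiply both sides by a test function v and integrate from 0 to 7/2:
  ∫_0^7/2 −u''(x) v(x) dx = ∫_0^7/2 f(x) v(x) dx.
Integrate the LHS by parts once:
  ∫_0^7/2 −u'' v dx = −[u'(x) v(x)]_0^7/2 + ∫_0^7/2 u'(x) v'(x) dx.
Thus ∫_0^7/2 u'(x) v'(x) dx = ∫_0^7/2 f(x) v(x) dx + [u'(x) v(x)]_0^7/2.
Choose V so that boundary terms are either known or forced to vanish.
Mixed BC: u(0) = 0 (Dirichlet) and u'(7/2) = -1 (Neumann). Define V = {v ∈ H^1(0, 7/2) : v(0) = 0}. Then [u' v]_0^7/2 = u'(7/2)·v(7/2) − u'(0)·0 = − v(7/2).
Weak formulation: find u (satisfying any essential BC) such that ∫_0^7/2 u'(x) v'(x) dx = ∫_0^7/2 f v dx − v(7/2) for all v ∈ V (Dirichlet at 0 absorbed into V; Neumann datum at x = 7/2 contributes the boundary term).
Substituting f(x) = sin(6*π*x/7), the right-hand side is ∫_0^7/2 (sin(6*π*x/7)) v dx − v(7/2).


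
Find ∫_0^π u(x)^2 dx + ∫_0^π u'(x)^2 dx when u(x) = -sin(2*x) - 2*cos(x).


||u||_{H^1(0,π)}^2 = 32/3 + 13*π/2

u'(x) = 2*sin(x) - 2*cos(2*x).
Expand u² and (u')² and integrate term by term on (0, π), using: for integers n ≥ 1, ∫_0^π sin²(nx) dx = ∫_0^π cos²(nx) dx = π/2; for n ≠ n', ∫_0^π sin(nx)sin(n'x) dx = ∫_0^π cos(nx)cos(n'x) dx = 0; and by product-to-sum, ∫_0^π sin(nx)cos(n'x) dx = ½∫_0^π [sin((n+n')x) + sin((n−n')x)] dx, which is 0 when n+n' is even and 2n/(n²−n'²) when n+n' is odd (it need not vanish on (0, π)).
  u² squared terms: (-1)²·∫sin(2x)² dx = 1·π/2 = π/2;  (-2)²·∫cos(x)² dx = 4·π/2 = 2*π.
  u² cross terms: 2·(-1)·(-2)·∫sin(2x)·cos(x) dx = 4·(4/3) = 16/3.
  So ∫_0^π u² dx = π/2 + 2*π + 16/3 = 16/3 + 5*π/2.
  (u')² squared terms: (-2)²·∫cos(2x)² dx = 4·π/2 = 2*π;  (2)²·∫sin(x)² dx = 4·π/2 = 2*π.
  (u')² cross terms: 2·(-2)·(2)·∫cos(2x)·sin(x) dx = -8·(-2/3) = 16/3.
  So ∫_0^π (u')² dx = 2*π + 2*π + 16/3 = 16/3 + 4*π.
||u||_{H^1}^2 = (16/3 + 5*π/2) + (16/3 + 4*π) = 32/3 + 13*π/2.


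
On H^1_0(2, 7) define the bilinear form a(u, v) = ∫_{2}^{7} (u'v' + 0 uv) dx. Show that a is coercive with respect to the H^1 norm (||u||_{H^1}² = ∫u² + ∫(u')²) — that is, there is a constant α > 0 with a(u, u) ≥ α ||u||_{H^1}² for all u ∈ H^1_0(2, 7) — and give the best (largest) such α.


α = π^2/(π^2 + 25)

Coercivity of a(·,·) on H^1_0(2, 7) means a(u, u) ≥ α ||u||_{H^1}² for every u ∈ H^1_0.
The interval has length L = 5, and Poincaré/coercivity depend only on L. Here a(u, u) = ∫(u')² + (0)·∫u².
Here c = 0, so a(u,u) = ∫(u')² alone. The condition a(u,u) ≥ α||u||_{H^1}² reads (1−α)∫(u')² ≥ (α−c)∫u². Any admissible α is ≤ 1 (rapidly oscillating u have ∫u²/∫(u')² → 0), and α = 1 would force 0 ≥ (1−c)∫u², impossible since c < 1; so 1−α > 0. By the sharp Poincaré inequality on H^1_0 of an interval of length L, ∫(u')² ≥ (π/L)²∫u² with equality for the first sine mode sin(π(x−x₀)/L) (x₀ the left endpoint), so the inequality holds for all u iff (1−α)(π/L)² ≥ α − c, i.e. α ≤ ((π/L)² + c)/((π/L)² + 1) = (1 + c(L/π)²)/(1 + (L/π)²). (Direct route, valid since c ≤ 0: Poincaré gives c∫u² ≥ c(L/π)²∫(u')², so a(u,u) ≥ (1 + c(L/π)²)∫(u')², while ||u||_{H^1}² ≤ (1 + (L/π)²)∫(u')²; dividing yields the same α.) With (π/L)² = π^2/25 and c = 0, the largest admissible constant is α = ((π/L)² + c)/((π/L)² + 1).
Simplifying, α = π^2/(π^2 + 25).


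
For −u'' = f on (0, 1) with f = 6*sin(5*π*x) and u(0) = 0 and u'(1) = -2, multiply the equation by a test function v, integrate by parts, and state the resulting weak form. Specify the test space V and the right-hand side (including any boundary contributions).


V = {v ∈ H^1(0, 1) : v(0) = 0} (test functions vanish at x = 0 where u is specified); weak form: ∫_0^1 u'v' dx = ∫_0^1 (6*sin(5*π*x)) v dx − 2·v(1) for all v ∈ V.

Multiply both sides by a test function v and integrate from 0 to 1:
  ∫_0^1 −u''(x) v(x) dx = ∫_0^1 f(x) v(x) dx.
Integrate the LHS by parts once:
  ∫_0^1 −u'' v dx = −[u'(x) v(x)]_0^1 + ∫_0^1 u'(x) v'(x) dx.
Thus ∫_0^1 u'(x) v'(x) dx = ∫_0^1 f(x) v(x) dx + [u'(x) v(x)]_0^1.
Choose V so that boundary terms are either known or forced to vanish.
Mixed BC: u(0) = 0 (Dirichlet) and u'(1) = -2 (Neumann). Define V = {v ∈ H^1(0, 1) : v(0) = 0}. Then [u' v]_0^1 = u'(1)·v(1) − u'(0)·0 = − 2·v(1).
Weak formulation: find u (satisfying any essential BC) such that ∫_0^1 u'(x) v'(x) dx = ∫_0^1 f v dx − 2·v(1) for all v ∈ V (Dirichlet at 0 absorbed into V; Neumann datum at x = 1 contributes the boundary term).
Substituting f(x) = 6*sin(5*π*x), the right-hand side is ∫_0^1 (6*sin(5*π*x)) v dx − 2·v(1).


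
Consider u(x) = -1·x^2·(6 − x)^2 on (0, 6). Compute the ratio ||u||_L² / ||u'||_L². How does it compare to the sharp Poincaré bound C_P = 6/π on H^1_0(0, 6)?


||u||_L² / ||u'||_L² = sqrt(3) < C_P = 6/π.

u(x) = -1·x^2·(6 − x)^2, so u'(x) = 4*x*(-x^2 + 9*x - 18).
u(x) = -1·x^2·(6 − x)^2 vanishes at x = 0 and x = 6, so u ∈ H^1_0(0, 6). Differentiate via the product rule and integrate the resulting polynomials term by term.
  ∫_0^6 u² dx = ∫_0^6 (x^8 - 24*x^7 + 216*x^6 - 864*x^5 + 1296*x^4) dx. Term by term:
    ∫_0^6 x^8 dx = 1119744;  ∫_0^6 -24*x^7 dx = -5038848;  ∫_0^6 216*x^6 dx = 60466176/7;
    ∫_0^6 -864*x^5 dx = -6718464;  ∫_0^6 1296*x^4 dx = 10077696/5.
  Sum: 1119744 − 5038848 + 60466176/7 − 6718464 + 10077696/5 = 559872/35.
  ∫_0^6 (u')² dx = ∫_0^6 (16*x^6 - 288*x^5 + 1872*x^4 - 5184*x^3 + 5184*x^2) dx. Term by term:
    ∫_0^6 16*x^6 dx = 4478976/7;  ∫_0^6 -288*x^5 dx = -2239488;  ∫_0^6 1872*x^4 dx = 14556672/5;
    ∫_0^6 -5184*x^3 dx = -1679616;  ∫_0^6 5184*x^2 dx = 373248.
  Sum: 4478976/7 − 2239488 + 14556672/5 − 1679616 + 373248 = 186624/35.
∫_0^6 u² dx = 559872/35, so ||u||_L² = 432*sqrt(105)/35.
∫_0^6 (u')² dx = 186624/35, so ||u'||_L² = 432*sqrt(35)/35.
Ratio ||u||_L² / ||u'||_L² = sqrt(3).
Sharp Poincaré constant on H^1_0(0, 6) is C_P = L/π = 6/π, achieved by sin(π/6·x).
A polynomial bump cannot attain the sharp Poincaré constant (only the first sine eigenfunction does), so the ratio is strictly less than C_P, consistent with ||u||_L² ≤ C_P ||u'||_L².


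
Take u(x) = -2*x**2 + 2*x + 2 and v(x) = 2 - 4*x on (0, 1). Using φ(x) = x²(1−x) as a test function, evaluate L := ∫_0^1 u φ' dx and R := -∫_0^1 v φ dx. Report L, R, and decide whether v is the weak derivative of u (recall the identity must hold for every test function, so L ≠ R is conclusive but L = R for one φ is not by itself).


LHS = 1/30, RHS = 1/30. Yes, v = u' weakly.

u(x) = -2*x**2 + 2*x + 2, classical derivative u'(x) = 2 - 4*x.
φ(x) = x²(1−x), so φ'(x) = x*(2 - 3*x).
Note φ(0) = φ(1) = 0, so the boundary term u·φ vanishes.
LHS = ∫_0^1 u(x) φ'(x) dx = ∫_0^1 (6*x^4 - 10*x^3 - 2*x^2 + 4*x) dx. Term by term:
  ∫_0^1 6*x^4 dx = 6/5;  ∫_0^1 -10*x^3 dx = -5/2;  ∫_0^1 -2*x^2 dx = -2/3;
  ∫_0^1 4*x dx = 2.
Sum: 6/5 − 5/2 − 2/3 + 2 = 1/30.
So LHS = 1/30.
∫_0^1 v(x) φ(x) dx = ∫_0^1 (4*x^4 - 6*x^3 + 2*x^2) dx. Term by term:
  ∫_0^1 4*x^4 dx = 4/5;  ∫_0^1 -6*x^3 dx = -3/2;  ∫_0^1 2*x^2 dx = 2/3.
Sum: 4/5 − 3/2 + 2/3 = -1/30.
So RHS = -∫_0^1 v(x) φ(x) dx = 1/30.
LHS = RHS, so the identity holds for this test φ.
Moreover u is smooth here and v(x) = u'(x) = 2 - 4*x pointwise, so the identity holds for every test function. Hence v is the weak derivative of u.


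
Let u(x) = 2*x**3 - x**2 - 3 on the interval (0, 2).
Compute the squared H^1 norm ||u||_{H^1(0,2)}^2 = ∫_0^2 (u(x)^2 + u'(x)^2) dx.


||u||_{H^1}^2 = 5878/35

The H^1 norm (squared) on an interval (0, L) is
  ||u||_{H^1}^2 = ∫_0^L u(x)^2 dx + ∫_0^L u'(x)^2 dx.
Compute u'(x) = 6*x**2 - 2*x.
Then u(x)^2 = 4*x**6 - 4*x**5 + x**4 - 12*x**3 + 6*x**2 + 9 and u'(x)^2 = 36*x**4 - 24*x**3 + 4*x**2.
Integrate each monomial from 0 to 2 using ∫_0^2 c·x^n dx = c·2^(n+1)/(n+1):
  ∫_0^2 u(x)^2 dx = ∫_0^2 (4*x^6 - 4*x^5 + x^4 - 12*x^3 + 6*x^2 + 9) dx. Term by term:
    ∫_0^2 4*x^6 dx = 512/7;  ∫_0^2 -4*x^5 dx = -128/3;  ∫_0^2 x^4 dx = 32/5;
    ∫_0^2 -12*x^3 dx = -48;  ∫_0^2 6*x^2 dx = 16;  ∫_0^2 9 dx = 18.
  Sum: 512/7 − 128/3 + 32/5 − 48 + 16 + 18 = 2402/105.
  ∫_0^2 u'(x)^2 dx = ∫_0^2 (36*x^4 - 24*x^3 + 4*x^2) dx. Term by term:
    ∫_0^2 36*x^4 dx = 1152/5;  ∫_0^2 -24*x^3 dx = -96;  ∫_0^2 4*x^2 dx = 32/3.
  Sum: 1152/5 − 96 + 32/3 = 2176/15.
Adding: ||u||_{H^1}^2 = 2402/105 + 2176/15 = 5878/35.


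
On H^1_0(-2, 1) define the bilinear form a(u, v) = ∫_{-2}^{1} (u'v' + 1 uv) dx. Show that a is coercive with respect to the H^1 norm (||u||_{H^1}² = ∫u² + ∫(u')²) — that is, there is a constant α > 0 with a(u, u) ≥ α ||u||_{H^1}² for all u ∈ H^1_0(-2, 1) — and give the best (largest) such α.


α = 1

Coercivity of a(·,·) on H^1_0(-2, 1) means a(u, u) ≥ α ||u||_{H^1}² for every u ∈ H^1_0.
The interval has length L = 3, and Poincaré/coercivity depend only on L. Here a(u, u) = ∫(u')² + (1)·∫u².
Here c = 1 ≥ 1, so a(u,u) = ∫(u')² + c∫u² ≥ ∫(u')² + ∫u² = ||u||_{H^1}², i.e. α = 1 works. No larger α is possible: a(u,u) ≥ α||u||_{H^1}² means (1−α)∫(u')² ≥ (α−c)∫u², and for the modes u_n = sin(nπ(x−x₀)/L) (x₀ the left endpoint) one has ∫u_n²/∫(u_n')² = (L/(nπ))² → 0, so a(u_n,u_n)/||u_n||_{H^1}² → 1. Hence the optimal constant is α = 1.
Therefore α = 1.


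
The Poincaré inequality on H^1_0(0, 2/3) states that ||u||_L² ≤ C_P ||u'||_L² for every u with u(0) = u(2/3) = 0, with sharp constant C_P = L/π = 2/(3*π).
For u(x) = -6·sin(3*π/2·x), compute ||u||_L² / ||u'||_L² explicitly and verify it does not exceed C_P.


||u||_L² / ||u'||_L² = 2/(3*π) = C_P.

u(x) = -6·sin(3*π/2·x), so u'(x) = -9*π*cos(3*π*x/2).
Writing u(x) = A·sin(kπx/L) with A = -6 and k = 1, use ∫_0^L sin²(kπx/L) dx = L/2 and ∫_0^L cos²(kπx/L) dx = L/2.
u² = 36·sin²(3*π/2·x) and (u')² = 81*π^2·cos²(3*π/2·x), and each of sin², cos² integrates to L/2 = 1/3 over (0, 2/3).
∫_0^2/3 u² dx = 12, so ||u||_L² = 2*sqrt(3).
∫_0^2/3 (u')² dx = 27*π^2, so ||u'||_L² = 3*sqrt(3)*π.
Ratio ||u||_L² / ||u'||_L² = 2/(3*π).
Sharp Poincaré constant on H^1_0(0, 2/3) is C_P = L/π = 2/(3*π), achieved by sin(3*π/2·x).
This is the k = 1 eigenfunction (up to amplitude), so the ratio equals the sharp Poincaré constant exactly.


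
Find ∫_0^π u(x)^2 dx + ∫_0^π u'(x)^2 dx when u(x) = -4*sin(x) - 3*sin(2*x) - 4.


||u||_{H^1(0,π)}^2 = 64 + 109*π/2

u'(x) = -4*cos(x) - 6*cos(2*x).
Expand u² and (u')² and integrate term by term on (0, π), using: for integers n ≥ 1, ∫_0^π sin²(nx) dx = ∫_0^π cos²(nx) dx = π/2; for n ≠ n', ∫_0^π sin(nx)sin(n'x) dx = ∫_0^π cos(nx)cos(n'x) dx = 0; and by product-to-sum, ∫_0^π sin(nx)cos(n'x) dx = ½∫_0^π [sin((n+n')x) + sin((n−n')x)] dx, which is 0 when n+n' is even and 2n/(n²−n'²) when n+n' is odd (it need not vanish on (0, π)). For the constant mode: ∫_0^π 1 dx = π, ∫_0^π cos(nx) dx = 0, ∫_0^π sin(nx) dx = (1−(−1)^n)/n.
  u² squared terms: (-4)²·∫1 dx = 16·π = 16*π;  (-4)²·∫sin(x)² dx = 16·π/2 = 8*π;  (-3)²·∫sin(2x)² dx = 9·π/2 = 9*π/2.
  u² cross terms: 2·(-4)·(-4)·∫1·sin(x) dx = 32·(2) = 64;  2·(-4)·(-3)·∫1·sin(2x) dx = 24·(0) = 0;  2·(-4)·(-3)·∫sin(x)·sin(2x) dx = 24·(0) = 0.
  So ∫_0^π u² dx = 16*π + 8*π + 9*π/2 + 64 + 0 + 0 = 64 + 57*π/2.
  (u')² squared terms: (-6)²·∫cos(2x)² dx = 36·π/2 = 18*π;  (-4)²·∫cos(x)² dx = 16·π/2 = 8*π.
  (u')² cross terms: 2·(-6)·(-4)·∫cos(2x)·cos(x) dx = 48·(0) = 0.
  So ∫_0^π (u')² dx = 18*π + 8*π + 0 = 26*π.
||u||_{H^1}^2 = (64 + 57*π/2) + (26*π) = 64 + 109*π/2.


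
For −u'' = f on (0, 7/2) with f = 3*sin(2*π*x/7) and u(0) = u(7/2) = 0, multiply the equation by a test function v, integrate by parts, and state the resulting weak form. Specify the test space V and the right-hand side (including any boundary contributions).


V = H^1_0(0, 7/2) (so v(0) = v(7/2) = 0); weak form: ∫_0^7/2 u'v' dx = ∫_0^7/2 (3*sin(2*π*x/7)) v dx for all v ∈ V.

Multiply both sides by a test function v and integrate from 0 to 7/2:
  ∫_0^7/2 −u''(x) v(x) dx = ∫_0^7/2 f(x) v(x) dx.
Integrate the LHS by parts once:
  ∫_0^7/2 −u'' v dx = −[u'(x) v(x)]_0^7/2 + ∫_0^7/2 u'(x) v'(x) dx.
Thus ∫_0^7/2 u'(x) v'(x) dx = ∫_0^7/2 f(x) v(x) dx + [u'(x) v(x)]_0^7/2.
Choose V so that boundary terms are either known or forced to vanish.
u is Dirichlet: u(0) = u(7/2) = 0. Let V = H^1_0(0, 7/2); then v(0) = v(7/2) = 0, and [u' v]_0^7/2 = 0.
Weak formulation: find u (satisfying any essential BC) such that ∫_0^7/2 u'(x) v'(x) dx = ∫_0^7/2 f v dx for all v ∈ V.
Substituting f(x) = 3*sin(2*π*x/7), the right-hand side is ∫_0^7/2 (3*sin(2*π*x/7)) v dx.


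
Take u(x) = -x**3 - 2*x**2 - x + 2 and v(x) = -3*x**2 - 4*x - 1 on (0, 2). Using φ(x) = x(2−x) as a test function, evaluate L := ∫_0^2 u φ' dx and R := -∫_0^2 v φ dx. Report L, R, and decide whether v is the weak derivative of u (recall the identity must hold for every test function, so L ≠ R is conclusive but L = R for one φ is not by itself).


LHS = 172/15, RHS = 172/15. Yes, v = u' weakly.

u(x) = -x**3 - 2*x**2 - x + 2, classical derivative u'(x) = -3*x**2 - 4*x - 1.
φ(x) = x(2−x), so φ'(x) = 2 - 2*x.
Note φ(0) = φ(2) = 0, so the boundary term u·φ vanishes.
LHS = ∫_0^2 u(x) φ'(x) dx = ∫_0^2 (2*x^4 + 2*x^3 - 2*x^2 - 6*x + 4) dx. Term by term:
  ∫_0^2 2*x^4 dx = 64/5;  ∫_0^2 2*x^3 dx = 8;  ∫_0^2 -2*x^2 dx = -16/3;
  ∫_0^2 -6*x dx = -12;  ∫_0^2 4 dx = 8.
Sum: 64/5 + 8 − 16/3 − 12 + 8 = 172/15.
So LHS = 172/15.
∫_0^2 v(x) φ(x) dx = ∫_0^2 (3*x^4 - 2*x^3 - 7*x^2 - 2*x) dx. Term by term:
  ∫_0^2 3*x^4 dx = 96/5;  ∫_0^2 -2*x^3 dx = -8;  ∫_0^2 -7*x^2 dx = -56/3;
  ∫_0^2 -2*x dx = -4.
Sum: 96/5 − 8 − 56/3 − 4 = -172/15.
So RHS = -∫_0^2 v(x) φ(x) dx = 172/15.
LHS = RHS, so the identity holds for this test φ.
Moreover u is smooth here and v(x) = u'(x) = -3*x**2 - 4*x - 1 pointwise, so the identity holds for every test function. Hence v is the weak derivative of u.


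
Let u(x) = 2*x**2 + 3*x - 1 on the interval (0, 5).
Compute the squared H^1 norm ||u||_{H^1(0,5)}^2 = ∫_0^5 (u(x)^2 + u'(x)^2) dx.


||u||_{H^1}^2 = 5525

The H^1 norm (squared) on an interval (0, L) is
  ||u||_{H^1}^2 = ∫_0^L u(x)^2 dx + ∫_0^L u'(x)^2 dx.
Compute u'(x) = 4*x + 3.
Then u(x)^2 = 4*x**4 + 12*x**3 + 5*x**2 - 6*x + 1 and u'(x)^2 = 16*x**2 + 24*x + 9.
Integrate each monomial from 0 to 5 using ∫_0^5 c·x^n dx = c·5^(n+1)/(n+1):
  ∫_0^5 u(x)^2 dx = ∫_0^5 (4*x^4 + 12*x^3 + 5*x^2 - 6*x + 1) dx. Term by term:
    ∫_0^5 4*x^4 dx = 2500;  ∫_0^5 12*x^3 dx = 1875;  ∫_0^5 5*x^2 dx = 625/3;
    ∫_0^5 -6*x dx = -75;  ∫_0^5 1 dx = 5.
  Sum: 2500 + 1875 + 625/3 − 75 + 5 = 13540/3.
  ∫_0^5 u'(x)^2 dx = ∫_0^5 (16*x^2 + 24*x + 9) dx. Term by term:
    ∫_0^5 16*x^2 dx = 2000/3;  ∫_0^5 24*x dx = 300;  ∫_0^5 9 dx = 45.
  Sum: 2000/3 + 300 + 45 = 3035/3.
Adding: ||u||_{H^1}^2 = 13540/3 + 3035/3 = 5525.


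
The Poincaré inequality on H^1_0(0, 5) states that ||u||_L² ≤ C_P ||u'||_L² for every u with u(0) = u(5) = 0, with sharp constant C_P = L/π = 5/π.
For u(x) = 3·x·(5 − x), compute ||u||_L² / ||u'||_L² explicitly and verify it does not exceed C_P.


||u||_L² / ||u'||_L² = sqrt(10)/2 < C_P = 5/π.

u(x) = 3·x·(5 − x), so u'(x) = 15 - 6*x.
u(x) = 3·x·(5 − x) vanishes at x = 0 and x = 5, so u ∈ H^1_0(0, 5). Differentiate via the product rule and integrate the resulting polynomials term by term.
  ∫_0^5 u² dx = ∫_0^5 (9*x^4 - 90*x^3 + 225*x^2) dx. Term by term:
    ∫_0^5 9*x^4 dx = 5625;  ∫_0^5 -90*x^3 dx = -28125/2;  ∫_0^5 225*x^2 dx = 9375.
  Sum: 5625 − 28125/2 + 9375 = 1875/2.
  ∫_0^5 (u')² dx = ∫_0^5 (36*x^2 - 180*x + 225) dx. Term by term:
    ∫_0^5 36*x^2 dx = 1500;  ∫_0^5 -180*x dx = -2250;  ∫_0^5 225 dx = 1125.
  Sum: 1500 − 2250 + 1125 = 375.
∫_0^5 u² dx = 1875/2, so ||u||_L² = 25*sqrt(6)/2.
∫_0^5 (u')² dx = 375, so ||u'||_L² = 5*sqrt(15).
Ratio ||u||_L² / ||u'||_L² = sqrt(10)/2.
Sharp Poincaré constant on H^1_0(0, 5) is C_P = L/π = 5/π, achieved by sin(π/5·x).
A polynomial bump cannot attain the sharp Poincaré constant (only the first sine eigenfunction does), so the ratio is strictly less than C_P, consistent with ||u||_L² ≤ C_P ||u'||_L².


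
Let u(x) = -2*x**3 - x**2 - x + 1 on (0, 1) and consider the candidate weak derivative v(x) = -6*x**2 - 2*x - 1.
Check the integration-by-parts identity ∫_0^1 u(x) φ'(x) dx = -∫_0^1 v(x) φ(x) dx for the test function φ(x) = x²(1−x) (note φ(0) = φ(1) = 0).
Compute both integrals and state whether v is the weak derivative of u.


LHS = 23/60, RHS = 23/60. Yes, v = u' weakly.

u(x) = -2*x**3 - x**2 - x + 1, classical derivative u'(x) = -6*x**2 - 2*x - 1.
φ(x) = x²(1−x), so φ'(x) = x*(2 - 3*x).
Note φ(0) = φ(1) = 0, so the boundary term u·φ vanishes.
LHS = ∫_0^1 u(x) φ'(x) dx = ∫_0^1 (6*x^5 - x^4 + x^3 - 5*x^2 + 2*x) dx. Term by term:
  ∫_0^1 6*x^5 dx = 1;  ∫_0^1 -x^4 dx = -1/5;  ∫_0^1 x^3 dx = 1/4;
  ∫_0^1 -5*x^2 dx = -5/3;  ∫_0^1 2*x dx = 1.
Sum: 1 − 1/5 + 1/4 − 5/3 + 1 = 23/60.
So LHS = 23/60.
∫_0^1 v(x) φ(x) dx = ∫_0^1 (6*x^5 - 4*x^4 - x^3 - x^2) dx. Term by term:
  ∫_0^1 6*x^5 dx = 1;  ∫_0^1 -4*x^4 dx = -4/5;  ∫_0^1 -x^3 dx = -1/4;
  ∫_0^1 -x^2 dx = -1/3.
Sum: 1 − 4/5 − 1/4 − 1/3 = -23/60.
So RHS = -∫_0^1 v(x) φ(x) dx = 23/60.
LHS = RHS, so the identity holds for this test φ.
Moreover u is smooth here and v(x) = u'(x) = -6*x**2 - 2*x - 1 pointwise, so the identity holds for every test function. Hence v is the weak derivative of u.


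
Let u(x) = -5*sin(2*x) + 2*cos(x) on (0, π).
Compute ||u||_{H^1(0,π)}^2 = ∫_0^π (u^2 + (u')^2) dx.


||u||_{H^1(0,π)}^2 = -160/3 + 133*π/2

u'(x) = -2*sin(x) - 10*cos(2*x).
Expand u² and (u')² and integrate term by term on (0, π), using: for integers n ≥ 1, ∫_0^π sin²(nx) dx = ∫_0^π cos²(nx) dx = π/2; for n ≠ n', ∫_0^π sin(nx)sin(n'x) dx = ∫_0^π cos(nx)cos(n'x) dx = 0; and by product-to-sum, ∫_0^π sin(nx)cos(n'x) dx = ½∫_0^π [sin((n+n')x) + sin((n−n')x)] dx, which is 0 when n+n' is even and 2n/(n²−n'²) when n+n' is odd (it need not vanish on (0, π)).
  u² squared terms: (-5)²·∫sin(2x)² dx = 25·π/2 = 25*π/2;  (2)²·∫cos(x)² dx = 4·π/2 = 2*π.
  u² cross terms: 2·(-5)·(2)·∫sin(2x)·cos(x) dx = -20·(4/3) = -80/3.
  So ∫_0^π u² dx = 25*π/2 + 2*π − 80/3 = -80/3 + 29*π/2.
  (u')² squared terms: (-10)²·∫cos(2x)² dx = 100·π/2 = 50*π;  (-2)²·∫sin(x)² dx = 4·π/2 = 2*π.
  (u')² cross terms: 2·(-10)·(-2)·∫cos(2x)·sin(x) dx = 40·(-2/3) = -80/3.
  So ∫_0^π (u')² dx = 50*π + 2*π − 80/3 = -80/3 + 52*π.
||u||_{H^1}^2 = (-80/3 + 29*π/2) + (-80/3 + 52*π) = -160/3 + 133*π/2.


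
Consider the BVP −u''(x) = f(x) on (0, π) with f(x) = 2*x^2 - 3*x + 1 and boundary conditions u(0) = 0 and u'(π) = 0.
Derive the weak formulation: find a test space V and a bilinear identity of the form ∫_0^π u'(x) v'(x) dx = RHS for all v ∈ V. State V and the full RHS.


V = {v ∈ H^1(0, π) : v(0) = 0} (test functions vanish at x = 0 where u is specified); weak form: ∫_0^π u'v' dx = ∫_0^π (2*x^2 - 3*x + 1) v dx for all v ∈ V.

Multiply both sides by a test function v and integrate from 0 to π:
  ∫_0^π −u''(x) v(x) dx = ∫_0^π f(x) v(x) dx.
Integrate the LHS by parts once:
  ∫_0^π −u'' v dx = −[u'(x) v(x)]_0^π + ∫_0^π u'(x) v'(x) dx.
Thus ∫_0^π u'(x) v'(x) dx = ∫_0^π f(x) v(x) dx + [u'(x) v(x)]_0^π.
Choose V so that boundary terms are either known or forced to vanish.
Mixed BC: u(0) = 0 (Dirichlet) and u'(π) = 0 (Neumann). Define V = {v ∈ H^1(0, π) : v(0) = 0}. Then [u' v]_0^π = u'(π)·v(π) − u'(0)·0 = 0.
Weak formulation: find u (satisfying any essential BC) such that ∫_0^π u'(x) v'(x) dx = ∫_0^π f v dx for all v ∈ V (Dirichlet at 0 absorbed into V; the Neumann datum at x = π is zero, so no boundary term remains).
Substituting f(x) = 2*x^2 - 3*x + 1, the right-hand side is ∫_0^π (2*x^2 - 3*x + 1) v dx.


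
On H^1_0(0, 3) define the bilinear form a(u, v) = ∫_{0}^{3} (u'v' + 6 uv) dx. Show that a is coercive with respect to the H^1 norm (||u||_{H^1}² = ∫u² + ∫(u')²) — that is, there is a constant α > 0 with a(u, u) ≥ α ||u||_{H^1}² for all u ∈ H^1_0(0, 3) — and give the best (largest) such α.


α = 1

Coercivity of a(·,·) on H^1_0(0, 3) means a(u, u) ≥ α ||u||_{H^1}² for every u ∈ H^1_0.
The interval has length L = 3, and Poincaré/coercivity depend only on L. Here a(u, u) = ∫(u')² + (6)·∫u².
Here c = 6 ≥ 1, so a(u,u) = ∫(u')² + c∫u² ≥ ∫(u')² + ∫u² = ||u||_{H^1}², i.e. α = 1 works. No larger α is possible: a(u,u) ≥ α||u||_{H^1}² means (1−α)∫(u')² ≥ (α−c)∫u², and for the modes u_n = sin(nπ(x−x₀)/L) (x₀ the left endpoint) one has ∫u_n²/∫(u_n')² = (L/(nπ))² → 0, so a(u_n,u_n)/||u_n||_{H^1}² → 1. Hence the optimal constant is α = 1.
Therefore α = 1.


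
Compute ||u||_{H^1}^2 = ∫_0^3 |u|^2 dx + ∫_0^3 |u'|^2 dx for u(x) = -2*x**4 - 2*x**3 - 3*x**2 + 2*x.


||u||_{H^1}^2 = 2083623/35

The H^1 norm (squared) on an interval (0, L) is
  ||u||_{H^1}^2 = ∫_0^L u(x)^2 dx + ∫_0^L u'(x)^2 dx.
Compute u'(x) = -8*x**3 - 6*x**2 - 6*x + 2.
Then u(x)^2 = 4*x**8 + 8*x**7 + 16*x**6 + 4*x**5 + x**4 - 12*x**3 + 4*x**2 and u'(x)^2 = 64*x**6 + 96*x**5 + 132*x**4 + 40*x**3 + 12*x**2 - 24*x + 4.
Integrate each monomial from 0 to 3 using ∫_0^3 c·x^n dx = c·3^(n+1)/(n+1):
  ∫_0^3 u(x)^2 dx = ∫_0^3 (4*x^8 + 8*x^7 + 16*x^6 + 4*x^5 + x^4 - 12*x^3 + 4*x^2) dx. Term by term:
    ∫_0^3 4*x^8 dx = 8748;  ∫_0^3 8*x^7 dx = 6561;  ∫_0^3 16*x^6 dx = 34992/7;
    ∫_0^3 4*x^5 dx = 486;  ∫_0^3 x^4 dx = 243/5;  ∫_0^3 -12*x^3 dx = -243;
    ∫_0^3 4*x^2 dx = 36.
  Sum: 8748 + 6561 + 34992/7 + 486 + 243/5 − 243 + 36 = 722241/35.
  ∫_0^3 u'(x)^2 dx = ∫_0^3 (64*x^6 + 96*x^5 + 132*x^4 + 40*x^3 + 12*x^2 - 24*x + 4) dx. Term by term:
    ∫_0^3 64*x^6 dx = 139968/7;  ∫_0^3 96*x^5 dx = 11664;  ∫_0^3 132*x^4 dx = 32076/5;
    ∫_0^3 40*x^3 dx = 810;  ∫_0^3 12*x^2 dx = 108;  ∫_0^3 -24*x dx = -108;
    ∫_0^3 4 dx = 12.
  Sum: 139968/7 + 11664 + 32076/5 + 810 + 108 − 108 + 12 = 1361382/35.
Adding: ||u||_{H^1}^2 = 722241/35 + 1361382/35 = 2083623/35.


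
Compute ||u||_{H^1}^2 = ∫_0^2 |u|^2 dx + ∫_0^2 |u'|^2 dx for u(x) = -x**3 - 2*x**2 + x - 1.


||u||_{H^1}^2 = 25552/105

The H^1 norm (squared) on an interval (0, L) is
  ||u||_{H^1}^2 = ∫_0^L u(x)^2 dx + ∫_0^L u'(x)^2 dx.
Compute u'(x) = -3*x**2 - 4*x + 1.
Then u(x)^2 = x**6 + 4*x**5 + 2*x**4 - 2*x**3 + 5*x**2 - 2*x + 1 and u'(x)^2 = 9*x**4 + 24*x**3 + 10*x**2 - 8*x + 1.
Integrate each monomial from 0 to 2 using ∫_0^2 c·x^n dx = c·2^(n+1)/(n+1):
  ∫_0^2 u(x)^2 dx = ∫_0^2 (x^6 + 4*x^5 + 2*x^4 - 2*x^3 + 5*x^2 - 2*x + 1) dx. Term by term:
    ∫_0^2 x^6 dx = 128/7;  ∫_0^2 4*x^5 dx = 128/3;  ∫_0^2 2*x^4 dx = 64/5;
    ∫_0^2 -2*x^3 dx = -8;  ∫_0^2 5*x^2 dx = 40/3;  ∫_0^2 -2*x dx = -4;
    ∫_0^2 1 dx = 2.
  Sum: 128/7 + 128/3 + 64/5 − 8 + 40/3 − 4 + 2 = 2698/35.
  ∫_0^2 u'(x)^2 dx = ∫_0^2 (9*x^4 + 24*x^3 + 10*x^2 - 8*x + 1) dx. Term by term:
    ∫_0^2 9*x^4 dx = 288/5;  ∫_0^2 24*x^3 dx = 96;  ∫_0^2 10*x^2 dx = 80/3;
    ∫_0^2 -8*x dx = -16;  ∫_0^2 1 dx = 2.
  Sum: 288/5 + 96 + 80/3 − 16 + 2 = 2494/15.
Adding: ||u||_{H^1}^2 = 2698/35 + 2494/15 = 25552/105.
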